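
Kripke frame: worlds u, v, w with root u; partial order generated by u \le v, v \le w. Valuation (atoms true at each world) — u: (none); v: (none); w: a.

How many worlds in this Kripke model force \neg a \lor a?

1

u: does not force it — u \nVdash \neg a \lor a: neither disjunct is forced at u.
v: does not force it — v \nVdash \neg a \lor a: neither disjunct is forced at v.
w: forces it.
Worlds forcing the formula: {w}.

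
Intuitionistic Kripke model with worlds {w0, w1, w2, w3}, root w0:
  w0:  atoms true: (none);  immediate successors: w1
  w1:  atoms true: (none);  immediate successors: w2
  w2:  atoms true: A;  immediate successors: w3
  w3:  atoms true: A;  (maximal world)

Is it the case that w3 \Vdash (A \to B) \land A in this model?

No

w3 \nVdash (A \to B) \land A since w3 fails A \to B.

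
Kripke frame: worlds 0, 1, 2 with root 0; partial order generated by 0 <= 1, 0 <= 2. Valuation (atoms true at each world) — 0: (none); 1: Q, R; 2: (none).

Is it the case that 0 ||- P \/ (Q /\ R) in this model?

0 ||-/- P \/ (Q /\ R): neither disjunct is forced at 0.
0 lacks atom P, so 0 ||-/- P.

No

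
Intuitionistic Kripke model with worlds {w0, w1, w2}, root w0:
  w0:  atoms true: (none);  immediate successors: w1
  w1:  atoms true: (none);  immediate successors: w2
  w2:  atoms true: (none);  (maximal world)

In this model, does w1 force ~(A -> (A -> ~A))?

w1 ||-/- ~(A -> (A -> ~A)) since w1 is accessible from w1 and w1 ||- A -> (A -> ~A).
w1 ||- A -> (A -> ~A) vacuously: no world accessible from w1 forces the antecedent A.

No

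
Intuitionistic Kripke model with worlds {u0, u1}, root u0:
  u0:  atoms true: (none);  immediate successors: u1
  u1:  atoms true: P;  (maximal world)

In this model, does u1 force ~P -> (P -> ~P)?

u1 ||- ~P -> (P -> ~P) vacuously: no world accessible from u1 forces the antecedent ~P.

Yes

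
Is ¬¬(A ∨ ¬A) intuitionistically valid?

This is the double negation of excluded middle, which is intuitionistically derivable.
Assuming ¬(A ∨ ¬A): from A we'd get A ∨ ¬A, so ¬A; but then A ∨ ¬A again — contradiction. Hence ¬¬(A ∨ ¬A).

Yes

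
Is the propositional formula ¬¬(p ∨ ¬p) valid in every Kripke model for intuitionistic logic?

This is the double negation of excluded middle, which is intuitionistically derivable.
Assuming ¬(p ∨ ¬p): from p we'd get p ∨ ¬p, so ¬p; but then p ∨ ¬p again — contradiction. Hence ¬¬(p ∨ ¬p).

Yes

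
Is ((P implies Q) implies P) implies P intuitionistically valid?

No

This is Peirce's law, which is not intuitionistically valid.
A Kripke countermodel: worlds u, v; order generated by u <= v; atoms true at each world — u:{}; v:{P}.
u does not force ((P implies Q) implies P) implies P: already at u itself, u forces (P implies Q) implies P but u does not force P.
u lacks atom P, so u does not force P.
So the root u does not force the formula.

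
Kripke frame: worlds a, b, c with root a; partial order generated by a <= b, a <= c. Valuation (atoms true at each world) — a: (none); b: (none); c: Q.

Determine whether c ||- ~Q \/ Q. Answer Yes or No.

Yes

c ||- ~Q \/ Q via the disjunct Q.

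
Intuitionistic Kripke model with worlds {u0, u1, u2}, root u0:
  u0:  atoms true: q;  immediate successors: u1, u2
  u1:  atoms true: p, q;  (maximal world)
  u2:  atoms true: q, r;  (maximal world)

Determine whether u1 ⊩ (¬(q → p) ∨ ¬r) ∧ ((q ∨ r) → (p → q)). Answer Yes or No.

u1 ⊩ (¬(q → p) ∨ ¬r) ∧ ((q ∨ r) → (p → q)) since u1 forces both conjuncts.

Yes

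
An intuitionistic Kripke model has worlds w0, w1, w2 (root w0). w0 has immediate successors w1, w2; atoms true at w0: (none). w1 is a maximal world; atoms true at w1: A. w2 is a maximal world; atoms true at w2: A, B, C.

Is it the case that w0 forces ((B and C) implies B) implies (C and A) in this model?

w0 does not force ((B and C) implies B) implies (C and A): already at w0 itself, w0 forces (B and C) implies B but w0 does not force C and A.
w0 does not force C and A since w0 fails C.

No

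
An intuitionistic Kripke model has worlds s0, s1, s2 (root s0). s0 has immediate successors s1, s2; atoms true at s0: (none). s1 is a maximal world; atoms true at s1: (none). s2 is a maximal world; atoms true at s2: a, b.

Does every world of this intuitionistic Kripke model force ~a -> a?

No

Not every world: s0 ||-/- ~a -> a.
s0 ||-/- ~a -> a: at the accessible world s1, s1 ||- ~a but s1 ||-/- a.
s1 lacks atom a, so s1 ||-/- a.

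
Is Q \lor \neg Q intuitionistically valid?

No

This is the law of excluded middle, which is not intuitionistically valid.
A Kripke countermodel: worlds 0, 1; order generated by 0 \le 1; atoms true at each world — 0:{}; 1:{Q}.
0 \nVdash Q \lor \neg Q: neither disjunct is forced at 0.
0 lacks atom Q, so 0 \nVdash Q.
So the root 0 does not force the formula.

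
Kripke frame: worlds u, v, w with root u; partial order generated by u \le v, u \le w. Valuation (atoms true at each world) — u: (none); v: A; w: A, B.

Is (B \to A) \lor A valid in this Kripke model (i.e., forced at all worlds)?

u \Vdash (B \to A) \lor A via the disjunct B \to A.
Since the root u forces (B \to A) \lor A and forcing is persistent (monotone upward), every world forces it.

Yes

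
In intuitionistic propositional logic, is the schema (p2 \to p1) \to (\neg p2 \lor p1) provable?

This is the material-implication-as-disjunction principle, which is not intuitionistically valid.
A Kripke countermodel: worlds a, b; order generated by a \le b; atoms true at each world — a:{}; b:{p1,p2}.
a \nVdash (p2 \to p1) \to (\neg p2 \lor p1): already at a itself, a \Vdash p2 \to p1 but a \nVdash \neg p2 \lor p1.
a \nVdash \neg p2 \lor p1: neither disjunct is forced at a.
a \nVdash \neg p2 since b is accessible from a and b \Vdash p2.
So the root a does not force the formula.

No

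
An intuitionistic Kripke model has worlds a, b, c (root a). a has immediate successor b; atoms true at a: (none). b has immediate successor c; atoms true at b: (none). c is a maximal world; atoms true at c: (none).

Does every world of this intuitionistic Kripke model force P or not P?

a forces P or not P via the disjunct not P.
Since the root a forces P or not P and forcing is persistent (monotone upward), every world forces it.

Yes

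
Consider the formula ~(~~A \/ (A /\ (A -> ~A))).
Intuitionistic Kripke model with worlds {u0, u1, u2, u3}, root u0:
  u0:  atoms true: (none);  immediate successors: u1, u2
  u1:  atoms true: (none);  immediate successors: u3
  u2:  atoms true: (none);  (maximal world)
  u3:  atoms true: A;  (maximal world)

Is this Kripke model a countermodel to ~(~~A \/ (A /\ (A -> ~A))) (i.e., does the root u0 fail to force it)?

u0 ||-/- ~(~~A \/ (A /\ (A -> ~A))) since u1 is accessible from u0 and u1 ||- ~~A \/ (A /\ (A -> ~A)).
u1 ||- ~~A \/ (A /\ (A -> ~A)) via the disjunct ~~A.
So the root u0 does not force ~(~~A \/ (A /\ (A -> ~A))); the model is a countermodel.

Yes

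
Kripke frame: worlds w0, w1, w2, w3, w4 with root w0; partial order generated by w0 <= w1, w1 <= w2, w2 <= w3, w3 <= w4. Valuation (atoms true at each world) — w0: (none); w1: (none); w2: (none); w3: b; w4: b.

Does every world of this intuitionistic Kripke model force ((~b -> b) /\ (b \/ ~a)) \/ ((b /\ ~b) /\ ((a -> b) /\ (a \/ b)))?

Yes

w0 ||- ((~b -> b) /\ (b \/ ~a)) \/ ((b /\ ~b) /\ ((a -> b) /\ (a \/ b))) via the disjunct (~b -> b) /\ (b \/ ~a).
Since the root w0 forces ((~b -> b) /\ (b \/ ~a)) \/ ((b /\ ~b) /\ ((a -> b) /\ (a \/ b))) and forcing is persistent (monotone upward), every world forces it.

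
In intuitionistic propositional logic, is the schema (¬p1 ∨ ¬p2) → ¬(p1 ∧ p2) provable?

This is a constructively valid De Morgan direction (disjunction of negations to negated conjunction), which is intuitionistically derivable.
If ¬p1 holds at a world then no accessible world forces p1, hence none forces p1 ∧ p2; likewise for ¬p2.

Yes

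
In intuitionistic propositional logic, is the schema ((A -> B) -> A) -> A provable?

No

This is Peirce's law, which is not intuitionistically valid.
A Kripke countermodel: worlds s0, s1; order generated by s0 <= s1; atoms true at each world — s0:{}; s1:{A}.
s0 ||-/- ((A -> B) -> A) -> A: already at s0 itself, s0 ||- (A -> B) -> A but s0 ||-/- A.
s0 lacks atom A, so s0 ||-/- A.
So the root s0 does not force the formula.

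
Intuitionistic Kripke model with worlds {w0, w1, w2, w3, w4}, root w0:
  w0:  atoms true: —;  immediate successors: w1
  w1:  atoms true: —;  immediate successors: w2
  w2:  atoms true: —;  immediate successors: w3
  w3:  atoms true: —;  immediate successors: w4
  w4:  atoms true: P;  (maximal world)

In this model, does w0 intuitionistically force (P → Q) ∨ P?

w0 ⊮ (P → Q) ∨ P: neither disjunct is forced at w0.
w0 ⊮ P → Q: at the accessible world w4, w4 ⊩ P but w4 ⊮ Q.
w4 lacks atom Q, so w4 ⊮ Q.

No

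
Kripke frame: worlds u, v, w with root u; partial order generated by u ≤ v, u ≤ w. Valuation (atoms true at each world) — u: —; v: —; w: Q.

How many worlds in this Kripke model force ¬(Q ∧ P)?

3

u: forces it.
v: forces it.
w: forces it.
Worlds forcing the formula: {u, v, w}.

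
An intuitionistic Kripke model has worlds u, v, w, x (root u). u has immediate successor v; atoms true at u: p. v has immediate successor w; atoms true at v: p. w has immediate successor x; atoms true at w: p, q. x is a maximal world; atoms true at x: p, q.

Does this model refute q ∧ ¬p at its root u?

Yes

u ⊮ q ∧ ¬p since u fails q.
So the root u does not force q ∧ ¬p; the model is a countermodel.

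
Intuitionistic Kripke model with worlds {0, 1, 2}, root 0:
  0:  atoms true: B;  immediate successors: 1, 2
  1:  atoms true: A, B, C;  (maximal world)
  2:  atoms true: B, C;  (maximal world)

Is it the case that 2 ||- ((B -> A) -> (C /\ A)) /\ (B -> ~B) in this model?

No

2 ||-/- ((B -> A) -> (C /\ A)) /\ (B -> ~B) since 2 fails B -> ~B.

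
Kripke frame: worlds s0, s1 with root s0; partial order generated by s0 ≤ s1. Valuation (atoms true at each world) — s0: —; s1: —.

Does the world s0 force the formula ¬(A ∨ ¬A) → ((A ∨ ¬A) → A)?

s0 ⊩ ¬(A ∨ ¬A) → ((A ∨ ¬A) → A) vacuously: no world accessible from s0 forces the antecedent ¬(A ∨ ¬A).

Yes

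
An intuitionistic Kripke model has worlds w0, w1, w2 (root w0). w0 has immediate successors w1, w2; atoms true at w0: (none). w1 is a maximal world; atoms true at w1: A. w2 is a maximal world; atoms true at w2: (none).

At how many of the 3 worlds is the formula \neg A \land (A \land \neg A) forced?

0

w0: does not force it — w0 \nVdash \neg A \land (A \land \neg A) since w0 fails \neg A.
w1: does not force it — w1 \nVdash \neg A \land (A \land \neg A) since w1 fails \neg A.
w2: does not force it — w2 \nVdash \neg A \land (A \land \neg A) since w2 fails A \land \neg A.
Worlds forcing the formula: { }.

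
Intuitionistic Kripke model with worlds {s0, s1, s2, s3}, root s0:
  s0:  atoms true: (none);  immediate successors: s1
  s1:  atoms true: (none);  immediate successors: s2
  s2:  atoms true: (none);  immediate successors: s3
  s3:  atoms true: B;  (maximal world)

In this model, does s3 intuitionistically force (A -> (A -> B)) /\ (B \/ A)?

s3 ||- (A -> (A -> B)) /\ (B \/ A) since s3 forces both conjuncts.

Yes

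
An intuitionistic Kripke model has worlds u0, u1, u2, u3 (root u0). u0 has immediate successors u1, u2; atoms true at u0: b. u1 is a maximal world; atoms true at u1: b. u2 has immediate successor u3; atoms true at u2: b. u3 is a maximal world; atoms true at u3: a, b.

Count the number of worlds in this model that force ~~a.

u0: does not force it — u0 ||-/- ~~a since u1 is accessible from u0 and u1 ||- ~a.
u1: does not force it.
u2: forces it.
u3: forces it.
Worlds forcing the formula: {u2, u3}.

2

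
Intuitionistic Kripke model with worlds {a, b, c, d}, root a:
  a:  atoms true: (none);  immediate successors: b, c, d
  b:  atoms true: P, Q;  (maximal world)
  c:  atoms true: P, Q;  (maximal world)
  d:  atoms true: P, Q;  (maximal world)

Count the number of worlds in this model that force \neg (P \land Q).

0

a: does not force it — a \nVdash \neg (P \land Q) since b is accessible from a and b \Vdash P \land Q.
b: does not force it.
c: does not force it.
d: does not force it.
Worlds forcing the formula: { }.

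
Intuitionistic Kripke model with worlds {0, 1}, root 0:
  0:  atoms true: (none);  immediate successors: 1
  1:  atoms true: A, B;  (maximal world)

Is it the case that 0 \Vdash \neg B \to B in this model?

Yes

0 \Vdash \neg B \to B vacuously: no world accessible from 0 forces the antecedent \neg B.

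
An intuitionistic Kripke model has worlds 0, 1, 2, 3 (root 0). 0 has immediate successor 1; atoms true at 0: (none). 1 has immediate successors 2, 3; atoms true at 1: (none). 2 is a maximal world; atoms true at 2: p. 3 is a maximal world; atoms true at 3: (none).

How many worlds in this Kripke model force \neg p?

1

0: does not force it — 0 \nVdash \neg p since 2 is accessible from 0 and 2 \Vdash p.
1: does not force it — 1 \nVdash \neg p since 2 is accessible from 1 and 2 \Vdash p.
2: does not force it — 2 \nVdash \neg p since 2 is accessible from 2 and 2 \Vdash p.
3: forces it.
Worlds forcing the formula: {3}.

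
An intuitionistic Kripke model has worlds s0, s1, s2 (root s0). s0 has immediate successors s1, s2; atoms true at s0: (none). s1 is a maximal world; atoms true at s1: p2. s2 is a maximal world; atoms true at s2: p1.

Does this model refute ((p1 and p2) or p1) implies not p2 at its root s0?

No

s0 forces ((p1 and p2) or p1) implies not p2: every world accessible from s0 that forces (p1 and p2) or p1 (namely s2) also forces not p2.
So the root s0 forces ((p1 and p2) or p1) implies not p2; the model is not a countermodel.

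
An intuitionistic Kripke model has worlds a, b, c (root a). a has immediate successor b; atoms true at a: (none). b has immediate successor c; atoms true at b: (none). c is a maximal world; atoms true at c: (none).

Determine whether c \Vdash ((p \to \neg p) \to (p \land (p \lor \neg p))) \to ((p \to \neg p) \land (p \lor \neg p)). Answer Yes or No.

Yes

c \Vdash ((p \to \neg p) \to (p \land (p \lor \neg p))) \to ((p \to \neg p) \land (p \lor \neg p)) vacuously: no world accessible from c forces the antecedent (p \to \neg p) \to (p \land (p \lor \neg p)).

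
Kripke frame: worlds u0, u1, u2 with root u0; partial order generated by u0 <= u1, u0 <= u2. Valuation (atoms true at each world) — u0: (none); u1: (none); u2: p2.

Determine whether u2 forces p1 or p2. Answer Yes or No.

Yes

u2 forces p1 or p2 via the disjunct p2.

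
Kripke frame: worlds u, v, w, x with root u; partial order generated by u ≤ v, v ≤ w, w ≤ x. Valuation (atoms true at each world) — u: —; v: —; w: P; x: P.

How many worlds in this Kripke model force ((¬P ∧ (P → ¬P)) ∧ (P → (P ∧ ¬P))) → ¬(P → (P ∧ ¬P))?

4

u: forces it.
v: forces it.
w: forces it.
x: forces it.
Worlds forcing the formula: {u, v, w, x}.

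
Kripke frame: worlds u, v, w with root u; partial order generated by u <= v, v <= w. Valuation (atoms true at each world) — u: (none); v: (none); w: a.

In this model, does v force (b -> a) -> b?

v ||-/- (b -> a) -> b: already at v itself, v ||- b -> a but v ||-/- b.
v lacks atom b, so v ||-/- b.

No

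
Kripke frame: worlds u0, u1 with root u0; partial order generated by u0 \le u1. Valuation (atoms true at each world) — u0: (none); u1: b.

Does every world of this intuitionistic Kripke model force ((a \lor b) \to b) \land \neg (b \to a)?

Yes

u0 \Vdash ((a \lor b) \to b) \land \neg (b \to a) since u0 forces both conjuncts.
Since the root u0 forces ((a \lor b) \to b) \land \neg (b \to a) and forcing is persistent (monotone upward), every world forces it.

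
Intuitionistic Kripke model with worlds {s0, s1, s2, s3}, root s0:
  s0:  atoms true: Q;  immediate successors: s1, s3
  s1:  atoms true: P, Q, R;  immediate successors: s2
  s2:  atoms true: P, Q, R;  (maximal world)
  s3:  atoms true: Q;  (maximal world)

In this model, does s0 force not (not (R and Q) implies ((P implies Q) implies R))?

s0 does not force not (not (R and Q) implies ((P implies Q) implies R)) since s1 is accessible from s0 and s1 forces not (R and Q) implies ((P implies Q) implies R).
s1 forces not (R and Q) implies ((P implies Q) implies R) vacuously: no world accessible from s1 forces the antecedent not (R and Q).

No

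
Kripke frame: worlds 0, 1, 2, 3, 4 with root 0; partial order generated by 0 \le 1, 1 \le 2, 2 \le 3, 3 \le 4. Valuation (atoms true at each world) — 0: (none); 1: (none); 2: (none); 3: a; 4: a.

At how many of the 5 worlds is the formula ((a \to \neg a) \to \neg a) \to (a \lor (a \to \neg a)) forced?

0: does not force it — 0 \nVdash ((a \to \neg a) \to \neg a) \to (a \lor (a \to \neg a)): already at 0 itself, 0 \Vdash (a \to \neg a) \to \neg a but 0 \nVdash a \lor (a \to \neg a).
1: does not force it.
2: does not force it.
3: forces it.
4: forces it.
Worlds forcing the formula: {3, 4}.

2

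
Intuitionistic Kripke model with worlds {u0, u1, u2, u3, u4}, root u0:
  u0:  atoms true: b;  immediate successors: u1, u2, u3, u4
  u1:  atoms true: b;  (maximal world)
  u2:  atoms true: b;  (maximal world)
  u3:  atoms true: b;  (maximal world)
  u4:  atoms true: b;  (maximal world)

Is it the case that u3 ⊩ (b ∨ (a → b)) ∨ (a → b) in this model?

u3 ⊩ (b ∨ (a → b)) ∨ (a → b) via the disjunct b ∨ (a → b).

Yes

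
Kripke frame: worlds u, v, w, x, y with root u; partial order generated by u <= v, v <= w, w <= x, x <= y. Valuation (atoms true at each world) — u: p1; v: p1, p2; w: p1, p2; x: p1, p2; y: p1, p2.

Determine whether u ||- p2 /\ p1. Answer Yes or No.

u ||-/- p2 /\ p1 since u fails p2.

No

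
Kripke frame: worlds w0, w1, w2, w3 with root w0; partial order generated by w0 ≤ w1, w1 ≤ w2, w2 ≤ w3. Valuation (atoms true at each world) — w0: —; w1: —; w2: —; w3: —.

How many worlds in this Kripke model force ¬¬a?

w0: does not force it — w0 ⊮ ¬¬a since w0 is accessible from w0 and w0 ⊩ ¬a.
w1: does not force it — w1 ⊮ ¬¬a since w1 is accessible from w1 and w1 ⊩ ¬a.
w2: does not force it.
w3: does not force it.
Worlds forcing the formula: { }.

0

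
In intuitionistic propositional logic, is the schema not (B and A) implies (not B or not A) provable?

This is the constructively invalid direction of De Morgan's law for conjunction, which is not intuitionistically valid.
A Kripke countermodel: worlds u0, u1, u2; order generated by u0 <= u1, u0 <= u2; atoms true at each world — u0:{}; u1:{B}; u2:{A}.
u0 does not force not (B and A) implies (not B or not A): already at u0 itself, u0 forces not (B and A) but u0 does not force not B or not A.
u0 does not force not B or not A: neither disjunct is forced at u0.
u0 does not force not B since u1 is accessible from u0 and u1 forces B.
So the root u0 does not force the formula.

No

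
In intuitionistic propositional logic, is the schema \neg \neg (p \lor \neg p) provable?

This is the double negation of excluded middle, which is intuitionistically derivable.
Assuming \neg (p \lor \neg p): from p we'd get p \lor \neg p, so \neg p; but then p \lor \neg p again — contradiction. Hence \neg \neg (p \lor \neg p).

Yes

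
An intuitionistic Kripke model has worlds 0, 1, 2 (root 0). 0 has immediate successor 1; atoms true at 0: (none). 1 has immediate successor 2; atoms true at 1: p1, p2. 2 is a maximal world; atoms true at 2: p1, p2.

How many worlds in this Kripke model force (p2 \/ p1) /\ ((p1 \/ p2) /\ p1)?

2

0: does not force it — 0 ||-/- (p2 \/ p1) /\ ((p1 \/ p2) /\ p1) since 0 fails p2 \/ p1.
1: forces it.
2: forces it.
Worlds forcing the formula: {1, 2}.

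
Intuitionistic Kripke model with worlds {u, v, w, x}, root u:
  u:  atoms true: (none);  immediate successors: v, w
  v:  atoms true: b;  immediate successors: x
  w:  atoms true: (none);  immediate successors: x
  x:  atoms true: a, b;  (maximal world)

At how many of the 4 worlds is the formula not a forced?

u: does not force it — u does not force not a since x is accessible from u and x forces a.
v: does not force it.
w: does not force it.
x: does not force it.
Worlds forcing the formula: { }.

0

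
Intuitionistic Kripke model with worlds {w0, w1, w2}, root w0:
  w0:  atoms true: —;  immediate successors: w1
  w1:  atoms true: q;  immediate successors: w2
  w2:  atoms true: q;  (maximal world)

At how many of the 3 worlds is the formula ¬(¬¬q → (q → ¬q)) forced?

3

w0: forces it.
w1: forces it.
w2: forces it.
Worlds forcing the formula: {w0, w1, w2}.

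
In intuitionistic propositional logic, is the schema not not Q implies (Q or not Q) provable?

This is a variant of double-negation elimination (deriving excluded middle from double negation), which is not intuitionistically valid.
A Kripke countermodel: worlds w0, w1; order generated by w0 <= w1; atoms true at each world — w0:{}; w1:{Q}.
w0 does not force not not Q implies (Q or not Q): already at w0 itself, w0 forces not not Q but w0 does not force Q or not Q.
w0 does not force Q or not Q: neither disjunct is forced at w0.
w0 lacks atom Q, so w0 does not force Q.
So the root w0 does not force the formula.

No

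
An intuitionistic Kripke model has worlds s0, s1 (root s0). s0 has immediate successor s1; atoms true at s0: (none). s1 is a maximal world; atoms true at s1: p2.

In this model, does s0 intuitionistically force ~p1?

s0 ||- ~p1: no world accessible from s0 forces p1.

Yes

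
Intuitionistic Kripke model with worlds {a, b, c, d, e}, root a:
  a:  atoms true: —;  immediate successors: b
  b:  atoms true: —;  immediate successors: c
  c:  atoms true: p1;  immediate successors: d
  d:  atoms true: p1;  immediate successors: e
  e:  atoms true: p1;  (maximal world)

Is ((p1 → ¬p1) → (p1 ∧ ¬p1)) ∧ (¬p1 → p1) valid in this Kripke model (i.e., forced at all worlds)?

a ⊩ ((p1 → ¬p1) → (p1 ∧ ¬p1)) ∧ (¬p1 → p1) since a forces both conjuncts.
Since the root a forces ((p1 → ¬p1) → (p1 ∧ ¬p1)) ∧ (¬p1 → p1) and forcing is persistent (monotone upward), every world forces it.

Yes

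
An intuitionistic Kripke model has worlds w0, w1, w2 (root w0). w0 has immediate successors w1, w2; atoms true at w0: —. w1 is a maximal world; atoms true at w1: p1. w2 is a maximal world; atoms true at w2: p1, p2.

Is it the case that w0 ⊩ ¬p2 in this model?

w0 ⊮ ¬p2 since w2 is accessible from w0 and w2 ⊩ p2.

No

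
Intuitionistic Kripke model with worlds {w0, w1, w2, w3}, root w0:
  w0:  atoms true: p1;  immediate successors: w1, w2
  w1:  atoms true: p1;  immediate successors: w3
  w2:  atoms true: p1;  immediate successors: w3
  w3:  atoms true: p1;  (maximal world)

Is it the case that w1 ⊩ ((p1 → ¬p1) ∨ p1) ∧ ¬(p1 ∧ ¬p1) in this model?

w1 ⊩ ((p1 → ¬p1) ∨ p1) ∧ ¬(p1 ∧ ¬p1) since w1 forces both conjuncts.

Yes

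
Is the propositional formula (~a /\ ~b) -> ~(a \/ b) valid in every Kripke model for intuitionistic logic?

This is a constructively valid De Morgan direction (conjunction of negations to negated disjunction), which is intuitionistically derivable.
If both ~a and ~b hold at a world, no accessible world forces a or forces b, so none forces a \/ b.

Yes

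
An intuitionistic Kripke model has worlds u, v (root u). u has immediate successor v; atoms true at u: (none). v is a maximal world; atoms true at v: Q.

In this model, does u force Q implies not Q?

u does not force Q implies not Q: at the accessible world v, v forces Q but v does not force not Q.
v does not force not Q since v is accessible from v and v forces Q.

No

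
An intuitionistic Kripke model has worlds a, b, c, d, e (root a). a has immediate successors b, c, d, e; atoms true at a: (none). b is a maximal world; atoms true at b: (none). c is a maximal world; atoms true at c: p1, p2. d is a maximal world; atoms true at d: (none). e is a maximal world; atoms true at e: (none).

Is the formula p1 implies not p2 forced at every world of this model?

Not every world: a does not force p1 implies not p2.
a does not force p1 implies not p2: at the accessible world c, c forces p1 but c does not force not p2.
c does not force not p2 since c is accessible from c and c forces p2.

No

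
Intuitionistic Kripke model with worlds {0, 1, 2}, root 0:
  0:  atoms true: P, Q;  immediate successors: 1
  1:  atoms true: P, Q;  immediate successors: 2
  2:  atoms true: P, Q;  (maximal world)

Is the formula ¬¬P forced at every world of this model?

0 ⊩ ¬¬P: no world accessible from 0 forces ¬P.
Since the root 0 forces ¬¬P and forcing is persistent (monotone upward), every world forces it.

Yes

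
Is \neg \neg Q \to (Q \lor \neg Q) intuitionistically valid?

No

This is a variant of double-negation elimination (deriving excluded middle from double negation), which is not intuitionistically valid.
A Kripke countermodel: worlds s0, s1; order generated by s0 \le s1; atoms true at each world — s0:{}; s1:{Q}.
s0 \nVdash \neg \neg Q \to (Q \lor \neg Q): already at s0 itself, s0 \Vdash \neg \neg Q but s0 \nVdash Q \lor \neg Q.
s0 \nVdash Q \lor \neg Q: neither disjunct is forced at s0.
s0 lacks atom Q, so s0 \nVdash Q.
So the root s0 does not force the formula.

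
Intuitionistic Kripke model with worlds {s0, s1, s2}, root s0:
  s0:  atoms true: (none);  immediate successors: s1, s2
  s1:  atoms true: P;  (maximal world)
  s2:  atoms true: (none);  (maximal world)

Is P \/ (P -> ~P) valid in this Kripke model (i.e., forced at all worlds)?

Not every world: s0 ||-/- P \/ (P -> ~P).
s0 ||-/- P \/ (P -> ~P): neither disjunct is forced at s0.
s0 lacks atom P, so s0 ||-/- P.

No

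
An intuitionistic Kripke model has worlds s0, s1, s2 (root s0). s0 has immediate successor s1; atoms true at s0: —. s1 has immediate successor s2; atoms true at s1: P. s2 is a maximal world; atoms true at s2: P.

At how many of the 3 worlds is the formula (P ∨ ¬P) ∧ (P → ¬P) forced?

s0: does not force it — s0 ⊮ (P ∨ ¬P) ∧ (P → ¬P) since s0 fails P ∨ ¬P.
s1: does not force it — s1 ⊮ (P ∨ ¬P) ∧ (P → ¬P) since s1 fails P → ¬P.
s2: does not force it — s2 ⊮ (P ∨ ¬P) ∧ (P → ¬P) since s2 fails P → ¬P.
Worlds forcing the formula: { }.

0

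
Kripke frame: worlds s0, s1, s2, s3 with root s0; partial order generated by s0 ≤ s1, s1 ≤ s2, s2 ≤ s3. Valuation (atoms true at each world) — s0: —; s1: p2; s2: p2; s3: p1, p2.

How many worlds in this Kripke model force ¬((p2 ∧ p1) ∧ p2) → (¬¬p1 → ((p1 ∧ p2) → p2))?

4

s0: forces it.
s1: forces it.
s2: forces it.
s3: forces it.
Worlds forcing the formula: {s0, s1, s2, s3}.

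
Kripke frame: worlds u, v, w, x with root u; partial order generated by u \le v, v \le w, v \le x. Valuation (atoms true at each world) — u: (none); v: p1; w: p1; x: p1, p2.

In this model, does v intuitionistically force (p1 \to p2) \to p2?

Yes

v \Vdash (p1 \to p2) \to p2: every world accessible from v that forces p1 \to p2 (namely x) also forces p2.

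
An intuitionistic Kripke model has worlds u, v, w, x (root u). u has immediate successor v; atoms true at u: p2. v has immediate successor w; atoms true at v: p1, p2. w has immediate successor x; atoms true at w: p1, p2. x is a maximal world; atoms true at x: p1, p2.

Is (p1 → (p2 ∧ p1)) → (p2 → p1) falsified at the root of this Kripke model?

Yes

u ⊮ (p1 → (p2 ∧ p1)) → (p2 → p1): already at u itself, u ⊩ p1 → (p2 ∧ p1) but u ⊮ p2 → p1.
u ⊮ p2 → p1: already at u itself, u ⊩ p2 but u ⊮ p1.
u lacks atom p1, so u ⊮ p1.
So the root u does not force (p1 → (p2 ∧ p1)) → (p2 → p1); the model is a countermodel.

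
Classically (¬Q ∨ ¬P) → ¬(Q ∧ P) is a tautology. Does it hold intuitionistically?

Yes

This is a constructively valid De Morgan direction (disjunction of negations to negated conjunction), which is intuitionistically derivable.
If ¬Q holds at a world then no accessible world forces Q, hence none forces Q ∧ P; likewise for ¬P.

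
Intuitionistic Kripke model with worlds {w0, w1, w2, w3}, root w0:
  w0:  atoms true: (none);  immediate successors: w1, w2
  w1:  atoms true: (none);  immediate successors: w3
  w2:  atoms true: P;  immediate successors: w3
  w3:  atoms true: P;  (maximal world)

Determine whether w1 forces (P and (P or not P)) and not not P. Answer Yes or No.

No

w1 does not force (P and (P or not P)) and not not P since w1 fails P and (P or not P).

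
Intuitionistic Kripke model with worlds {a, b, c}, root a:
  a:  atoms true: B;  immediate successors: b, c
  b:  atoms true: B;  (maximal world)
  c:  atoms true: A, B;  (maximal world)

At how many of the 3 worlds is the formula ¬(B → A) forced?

a: does not force it — a ⊮ ¬(B → A) since c is accessible from a and c ⊩ B → A.
b: forces it.
c: does not force it — c ⊮ ¬(B → A) since c is accessible from c and c ⊩ B → A.
Worlds forcing the formula: {b}.

1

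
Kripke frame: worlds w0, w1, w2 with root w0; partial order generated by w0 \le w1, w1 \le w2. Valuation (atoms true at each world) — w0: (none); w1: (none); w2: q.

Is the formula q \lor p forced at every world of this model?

Not every world: w0 \nVdash q \lor p.
w0 \nVdash q \lor p: neither disjunct is forced at w0.
w0 lacks atom q, so w0 \nVdash q.

No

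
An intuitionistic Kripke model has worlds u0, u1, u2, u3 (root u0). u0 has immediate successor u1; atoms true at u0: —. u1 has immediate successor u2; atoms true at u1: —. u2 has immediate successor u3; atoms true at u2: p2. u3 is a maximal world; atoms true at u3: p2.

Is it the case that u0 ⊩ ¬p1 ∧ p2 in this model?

u0 ⊮ ¬p1 ∧ p2 since u0 fails p2.

No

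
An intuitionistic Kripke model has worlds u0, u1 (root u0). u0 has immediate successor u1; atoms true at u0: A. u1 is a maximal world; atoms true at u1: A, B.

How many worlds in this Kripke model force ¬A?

u0: does not force it — u0 ⊮ ¬A since u0 is accessible from u0 and u0 ⊩ A.
u1: does not force it — u1 ⊮ ¬A since u1 is accessible from u1 and u1 ⊩ A.
Worlds forcing the formula: { }.

0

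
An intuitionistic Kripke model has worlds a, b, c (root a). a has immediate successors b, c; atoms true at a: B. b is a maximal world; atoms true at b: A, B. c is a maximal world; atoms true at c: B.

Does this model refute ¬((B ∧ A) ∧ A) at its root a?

a ⊮ ¬((B ∧ A) ∧ A) since b is accessible from a and b ⊩ (B ∧ A) ∧ A.
b ⊩ (B ∧ A) ∧ A since b forces both conjuncts.
So the root a does not force ¬((B ∧ A) ∧ A); the model is a countermodel.

Yes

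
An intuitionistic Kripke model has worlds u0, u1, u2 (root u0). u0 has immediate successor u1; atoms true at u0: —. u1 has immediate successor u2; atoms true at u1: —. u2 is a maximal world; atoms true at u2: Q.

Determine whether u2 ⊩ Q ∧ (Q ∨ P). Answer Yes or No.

u2 ⊩ Q ∧ (Q ∨ P) since u2 forces both conjuncts.

Yes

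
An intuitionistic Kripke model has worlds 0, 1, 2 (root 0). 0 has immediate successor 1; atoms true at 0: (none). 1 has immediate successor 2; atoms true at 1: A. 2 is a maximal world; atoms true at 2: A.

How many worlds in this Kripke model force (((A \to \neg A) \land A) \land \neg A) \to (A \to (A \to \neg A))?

0: forces it.
1: forces it.
2: forces it.
Worlds forcing the formula: {0, 1, 2}.

3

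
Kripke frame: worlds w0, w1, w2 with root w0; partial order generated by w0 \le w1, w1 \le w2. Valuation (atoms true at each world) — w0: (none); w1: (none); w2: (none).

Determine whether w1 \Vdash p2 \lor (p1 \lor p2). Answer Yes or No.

No

w1 \nVdash p2 \lor (p1 \lor p2): neither disjunct is forced at w1.
w1 lacks atom p2, so w1 \nVdash p2.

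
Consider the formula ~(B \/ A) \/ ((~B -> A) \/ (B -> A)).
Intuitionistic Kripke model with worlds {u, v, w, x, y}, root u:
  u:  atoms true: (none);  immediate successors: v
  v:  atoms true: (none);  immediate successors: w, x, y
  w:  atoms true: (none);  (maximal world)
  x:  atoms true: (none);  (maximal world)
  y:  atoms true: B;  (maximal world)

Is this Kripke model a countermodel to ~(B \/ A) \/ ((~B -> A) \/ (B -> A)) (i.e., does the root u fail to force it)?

Yes

u ||-/- ~(B \/ A) \/ ((~B -> A) \/ (B -> A)): neither disjunct is forced at u.
u ||-/- ~(B \/ A) since y is accessible from u and y ||- B \/ A.
y ||- B \/ A via the disjunct B.
So the root u does not force ~(B \/ A) \/ ((~B -> A) \/ (B -> A)); the model is a countermodel.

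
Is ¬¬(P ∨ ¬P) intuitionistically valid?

Yes

This is the double negation of excluded middle, which is intuitionistically derivable.
Assuming ¬(P ∨ ¬P): from P we'd get P ∨ ¬P, so ¬P; but then P ∨ ¬P again — contradiction. Hence ¬¬(P ∨ ¬P).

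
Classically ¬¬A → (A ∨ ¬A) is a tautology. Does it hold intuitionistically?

This is a variant of double-negation elimination (deriving excluded middle from double negation), which is not intuitionistically valid.
A Kripke countermodel: worlds u0, u1; order generated by u0 ≤ u1; atoms true at each world — u0:{}; u1:{A}.
u0 ⊮ ¬¬A → (A ∨ ¬A): already at u0 itself, u0 ⊩ ¬¬A but u0 ⊮ A ∨ ¬A.
u0 ⊮ A ∨ ¬A: neither disjunct is forced at u0.
u0 lacks atom A, so u0 ⊮ A.
So the root u0 does not force the formula.

No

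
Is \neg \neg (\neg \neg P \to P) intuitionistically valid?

This is the double negation of double-negation elimination, which is intuitionistically derivable.
By Glivenko's theorem the double negation of any classical propositional tautology is intuitionistically provable; \neg \neg P \to P is classically a tautology.

Yes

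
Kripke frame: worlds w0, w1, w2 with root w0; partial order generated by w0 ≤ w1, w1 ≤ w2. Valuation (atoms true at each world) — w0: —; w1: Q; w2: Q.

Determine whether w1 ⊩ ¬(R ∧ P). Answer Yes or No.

w1 ⊩ ¬(R ∧ P): no world accessible from w1 forces R ∧ P.

Yes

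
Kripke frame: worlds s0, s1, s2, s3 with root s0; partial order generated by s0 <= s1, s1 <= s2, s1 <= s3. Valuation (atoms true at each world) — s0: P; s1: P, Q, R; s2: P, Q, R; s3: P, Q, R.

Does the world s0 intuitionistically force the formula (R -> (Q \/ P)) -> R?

No

s0 ||-/- (R -> (Q \/ P)) -> R: already at s0 itself, s0 ||- R -> (Q \/ P) but s0 ||-/- R.
s0 lacks atom R, so s0 ||-/- R.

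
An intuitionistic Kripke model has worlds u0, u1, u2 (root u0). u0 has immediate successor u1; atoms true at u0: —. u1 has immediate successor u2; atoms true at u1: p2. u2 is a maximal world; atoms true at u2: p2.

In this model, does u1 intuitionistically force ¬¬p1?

No

u1 ⊮ ¬¬p1 since u1 is accessible from u1 and u1 ⊩ ¬p1.
u1 ⊩ ¬p1: no world accessible from u1 forces p1.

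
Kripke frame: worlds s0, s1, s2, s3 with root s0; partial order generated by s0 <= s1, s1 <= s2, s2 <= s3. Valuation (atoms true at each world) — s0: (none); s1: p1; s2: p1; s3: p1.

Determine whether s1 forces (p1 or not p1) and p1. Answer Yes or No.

s1 forces (p1 or not p1) and p1 since s1 forces both conjuncts.

Yes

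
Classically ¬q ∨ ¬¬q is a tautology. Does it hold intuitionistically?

No

This is the weak law of excluded middle, which is not intuitionistically valid.
A Kripke countermodel: worlds a, b, c; order generated by a ≤ b, a ≤ c; atoms true at each world — a:{}; b:{q}; c:{}.
a ⊮ ¬q ∨ ¬¬q: neither disjunct is forced at a.
a ⊮ ¬q since b is accessible from a and b ⊩ q.
So the root a does not force the formula.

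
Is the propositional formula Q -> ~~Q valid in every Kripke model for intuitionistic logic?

This is double-negation introduction, which is intuitionistically derivable.
If a world forces Q then every accessible world forces Q (persistence), so none forces ~Q; hence ~~Q.

Yes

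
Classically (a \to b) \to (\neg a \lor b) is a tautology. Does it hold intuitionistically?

No

This is the material-implication-as-disjunction principle, which is not intuitionistically valid.
A Kripke countermodel: worlds s0, s1; order generated by s0 \le s1; atoms true at each world — s0:{}; s1:{a,b}.
s0 \nVdash (a \to b) \to (\neg a \lor b): already at s0 itself, s0 \Vdash a \to b but s0 \nVdash \neg a \lor b.
s0 \nVdash \neg a \lor b: neither disjunct is forced at s0.
s0 \nVdash \neg a since s1 is accessible from s0 and s1 \Vdash a.
So the root s0 does not force the formula.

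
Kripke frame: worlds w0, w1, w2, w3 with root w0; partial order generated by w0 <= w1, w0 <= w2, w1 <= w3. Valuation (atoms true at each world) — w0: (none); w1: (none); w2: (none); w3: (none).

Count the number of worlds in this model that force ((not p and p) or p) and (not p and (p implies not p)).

0

w0: does not force it — w0 does not force ((not p and p) or p) and (not p and (p implies not p)) since w0 fails (not p and p) or p.
w1: does not force it — w1 does not force ((not p and p) or p) and (not p and (p implies not p)) since w1 fails (not p and p) or p.
w2: does not force it — w2 does not force ((not p and p) or p) and (not p and (p implies not p)) since w2 fails (not p and p) or p.
w3: does not force it.
Worlds forcing the formula: { }.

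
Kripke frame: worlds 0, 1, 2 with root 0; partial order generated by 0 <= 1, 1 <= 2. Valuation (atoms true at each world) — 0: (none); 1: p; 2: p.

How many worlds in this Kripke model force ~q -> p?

2

0: does not force it — 0 ||-/- ~q -> p: already at 0 itself, 0 ||- ~q but 0 ||-/- p.
1: forces it.
2: forces it.
Worlds forcing the formula: {1, 2}.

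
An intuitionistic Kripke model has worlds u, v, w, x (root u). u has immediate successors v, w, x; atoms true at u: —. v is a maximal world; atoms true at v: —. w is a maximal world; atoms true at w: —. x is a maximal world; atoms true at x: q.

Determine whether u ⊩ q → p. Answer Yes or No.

u ⊮ q → p: at the accessible world x, x ⊩ q but x ⊮ p.
x lacks atom p, so x ⊮ p.

No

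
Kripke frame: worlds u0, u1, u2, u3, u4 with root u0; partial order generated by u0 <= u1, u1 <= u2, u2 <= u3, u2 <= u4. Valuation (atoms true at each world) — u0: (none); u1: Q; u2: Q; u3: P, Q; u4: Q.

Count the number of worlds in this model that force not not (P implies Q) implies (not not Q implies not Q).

u0: does not force it — u0 does not force not not (P implies Q) implies (not not Q implies not Q): already at u0 itself, u0 forces not not (P implies Q) but u0 does not force not not Q implies not Q.
u1: does not force it — u1 does not force not not (P implies Q) implies (not not Q implies not Q): already at u1 itself, u1 forces not not (P implies Q) but u1 does not force not not Q implies not Q.
u2: does not force it.
u3: does not force it.
u4: does not force it.
Worlds forcing the formula: { }.

0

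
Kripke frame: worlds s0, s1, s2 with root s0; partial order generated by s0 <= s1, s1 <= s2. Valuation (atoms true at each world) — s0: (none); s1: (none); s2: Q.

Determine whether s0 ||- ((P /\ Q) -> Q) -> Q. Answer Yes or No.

No

s0 ||-/- ((P /\ Q) -> Q) -> Q: already at s0 itself, s0 ||- (P /\ Q) -> Q but s0 ||-/- Q.
s0 lacks atom Q, so s0 ||-/- Q.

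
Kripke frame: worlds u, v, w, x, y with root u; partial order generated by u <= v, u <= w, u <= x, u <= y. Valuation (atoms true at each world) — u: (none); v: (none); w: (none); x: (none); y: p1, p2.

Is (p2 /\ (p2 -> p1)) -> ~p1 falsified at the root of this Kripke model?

Yes

u ||-/- (p2 /\ (p2 -> p1)) -> ~p1: at the accessible world y, y ||- p2 /\ (p2 -> p1) but y ||-/- ~p1.
y ||-/- ~p1 since y is accessible from y and y ||- p1.
So the root u does not force (p2 /\ (p2 -> p1)) -> ~p1; the model is a countermodel.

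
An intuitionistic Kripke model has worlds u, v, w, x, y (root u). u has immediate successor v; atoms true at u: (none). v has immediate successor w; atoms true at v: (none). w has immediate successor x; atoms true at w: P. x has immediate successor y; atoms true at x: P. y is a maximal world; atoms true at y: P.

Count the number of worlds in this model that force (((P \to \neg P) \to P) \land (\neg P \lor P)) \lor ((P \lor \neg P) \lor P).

u: does not force it — u \nVdash (((P \to \neg P) \to P) \land (\neg P \lor P)) \lor ((P \lor \neg P) \lor P): neither disjunct is forced at u.
v: does not force it — v \nVdash (((P \to \neg P) \to P) \land (\neg P \lor P)) \lor ((P \lor \neg P) \lor P): neither disjunct is forced at v.
w: forces it.
x: forces it.
y: forces it.
Worlds forcing the formula: {w, x, y}.

3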